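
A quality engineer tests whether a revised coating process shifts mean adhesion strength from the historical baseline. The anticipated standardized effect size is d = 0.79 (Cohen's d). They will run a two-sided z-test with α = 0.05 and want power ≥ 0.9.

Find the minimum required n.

Set Φ(δ − 1.960) = 0.9; then δ − 1.960 = Φ⁻¹(0.9) = 1.282, giving δ = 3.242.
(Ignoring the negligible lower-tail rejection probability gives the usual closed-form inversion.)
δ = d·√n ⇒ n = (δ/d)² = (3.242 / 0.79)² = 16.84.
Round up to the next whole unit.

n = 17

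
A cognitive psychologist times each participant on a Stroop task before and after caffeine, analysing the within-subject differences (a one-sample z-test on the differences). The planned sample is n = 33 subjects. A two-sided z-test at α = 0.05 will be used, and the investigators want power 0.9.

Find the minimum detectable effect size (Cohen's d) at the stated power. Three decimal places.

d ≈ 0.564

Required noncentrality: δ = z_{0.025} + z_{0.10} = 1.960 + 1.282 = 3.242.
(Lower-tail contribution to power is negligible for δ > 0.)
δ = d·√n ⇒ d = δ/√n = 3.242/√33 = 0.5643.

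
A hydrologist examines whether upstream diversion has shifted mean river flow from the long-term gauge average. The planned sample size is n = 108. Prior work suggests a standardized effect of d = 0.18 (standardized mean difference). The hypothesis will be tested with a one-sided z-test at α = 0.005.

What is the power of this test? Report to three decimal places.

Noncentrality parameter: δ = d·√n = 0.18 × √108 = 1.8706
One-sided α = 0.005 → critical value z_{0.005} = 2.576.
Power = P(Z > 2.576 − δ) = Φ(-0.705) = 0.2403.

Power ≈ 0.240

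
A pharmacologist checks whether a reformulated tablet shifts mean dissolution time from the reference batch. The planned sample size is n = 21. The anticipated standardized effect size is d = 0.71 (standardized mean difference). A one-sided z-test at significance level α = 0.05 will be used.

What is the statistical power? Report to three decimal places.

Noncentrality parameter: δ = d·√n = 0.71 × √21 = 3.2536
One-sided α = 0.05 → critical value z_{0.05} = 1.645.
Power = P(Z > 1.645 − δ) = Φ(1.609) = 0.9462.

Power ≈ 0.946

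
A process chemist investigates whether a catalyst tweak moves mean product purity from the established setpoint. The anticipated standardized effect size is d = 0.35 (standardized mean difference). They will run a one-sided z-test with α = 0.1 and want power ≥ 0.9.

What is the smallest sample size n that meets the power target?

n = 54

For power 0.9 need Φ(δ − z_{0.1}) = 0.9, so δ = z_{0.1} + z_{0.10} = 1.282 + 1.282 = 2.563.
δ = d·√n ⇒ n = (δ/d)² = (2.563 / 0.35)² = 53.63.
Round up to the next whole unit.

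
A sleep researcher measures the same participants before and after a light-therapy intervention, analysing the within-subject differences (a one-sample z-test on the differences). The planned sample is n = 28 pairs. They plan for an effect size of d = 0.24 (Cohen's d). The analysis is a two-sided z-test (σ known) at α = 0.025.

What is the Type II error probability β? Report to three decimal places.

Noncentrality parameter: δ = d·√n = 0.24 × √28 = 1.2700
Two-sided α = 0.025 → critical value z_{0.0125} = 2.241.
Power = Φ(δ − 2.241) + Φ(−δ − 2.241) = Φ(-0.971) + Φ(-3.511) = 0.1657 + 0.0002 = 0.1659.
Type II error: β = 1 − power = 1 − 0.1659 = 0.8341.

β ≈ 0.834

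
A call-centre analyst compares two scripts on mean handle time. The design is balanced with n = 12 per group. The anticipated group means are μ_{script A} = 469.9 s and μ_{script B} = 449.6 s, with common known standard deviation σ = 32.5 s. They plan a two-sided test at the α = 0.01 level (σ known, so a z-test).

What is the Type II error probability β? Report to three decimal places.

Standardized effect: d = |μ_{script A} − μ_{script B}| / σ = |469.9 − 449.6| / 32.5 = 0.6246
Noncentrality parameter: δ = d·√(n/2) = 0.6246 × √(12/2) = 1.5300
Critical value for a two-sided test at α = 0.01: z_{α/2} = 2.576.
Power = Φ(δ − 2.576) + Φ(−δ − 2.576) = Φ(-1.046) + Φ(-4.106) = 0.1478 + 0.0000 = 0.1478.
Type II error: β = 1 − power = 1 − 0.1478 = 0.8522.

β ≈ 0.852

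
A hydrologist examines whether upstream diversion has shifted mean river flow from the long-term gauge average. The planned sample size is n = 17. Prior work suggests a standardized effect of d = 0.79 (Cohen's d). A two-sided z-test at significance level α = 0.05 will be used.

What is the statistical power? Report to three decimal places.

Noncentrality parameter: δ = d·√n = 0.79 × √17 = 3.2573
Two-sided α = 0.05 → critical value z_{0.025} = 1.960.
Power = Φ(δ − 1.960) + Φ(−δ − 1.960) = Φ(1.297) + Φ(-5.217) = 0.9027 + 0.0000 = 0.9027.

Power ≈ 0.903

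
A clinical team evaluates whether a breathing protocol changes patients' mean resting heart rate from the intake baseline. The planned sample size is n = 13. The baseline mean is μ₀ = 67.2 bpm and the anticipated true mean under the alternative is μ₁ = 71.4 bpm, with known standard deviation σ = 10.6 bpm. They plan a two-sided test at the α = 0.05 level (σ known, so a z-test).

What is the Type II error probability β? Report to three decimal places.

Standardized effect: d = |μ₁ − μ₀| / σ = |71.4 − 67.2| / 10.6 = 0.3962
Noncentrality parameter: λ = d·√n = 0.3962 × √13 = 1.4286
Two-sided α = 0.05 → critical value z_{0.025} = 1.960.
Power = Φ(λ − 1.960) + Φ(−λ − 1.960) = Φ(-0.531) + Φ(-3.389) = 0.2976 + 0.0004 = 0.2979.
Type II error: β = 1 − power = 1 − 0.2979 = 0.7021.

β ≈ 0.702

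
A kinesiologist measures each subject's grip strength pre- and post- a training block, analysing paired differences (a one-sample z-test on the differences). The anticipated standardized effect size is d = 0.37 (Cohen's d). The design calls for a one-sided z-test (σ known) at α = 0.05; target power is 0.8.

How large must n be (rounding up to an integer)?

For power 0.8 need Φ(δ − z_{0.05}) = 0.8, so δ = z_{0.05} + z_{0.20} = 1.645 + 0.842 = 2.486.
δ = d·√n ⇒ n = (δ/d)² = (2.486 / 0.37)² = 45.16.
Rounding up, n = 46.

n = 46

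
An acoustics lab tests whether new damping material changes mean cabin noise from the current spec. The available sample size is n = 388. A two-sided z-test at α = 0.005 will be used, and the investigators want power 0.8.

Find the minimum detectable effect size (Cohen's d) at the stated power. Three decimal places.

d ≈ 0.185

Need Φ(δ − 2.807) = 0.8, so δ = 2.807 + 0.842 = 3.649.
(Lower-tail contribution to power is negligible for δ > 0.)
δ = d·√n ⇒ d = δ/√n = 3.649/√388 = 0.1852.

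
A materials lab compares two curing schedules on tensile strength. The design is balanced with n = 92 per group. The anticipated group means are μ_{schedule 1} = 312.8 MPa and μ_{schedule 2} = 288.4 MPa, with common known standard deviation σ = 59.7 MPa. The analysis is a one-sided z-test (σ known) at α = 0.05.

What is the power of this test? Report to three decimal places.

Power ≈ 0.870

Standardized effect: d = |μ_{schedule 1} − μ_{schedule 2}| / σ = |312.8 − 288.4| / 59.7 = 0.4087
Noncentrality parameter: δ = d·√(n/2) = 0.4087 × √(92/2) = 2.7720
Critical value for a one-sided test at α = 0.05: z_α = 1.645.
Power = Φ(δ − 1.645) = Φ(1.127) = 0.8702.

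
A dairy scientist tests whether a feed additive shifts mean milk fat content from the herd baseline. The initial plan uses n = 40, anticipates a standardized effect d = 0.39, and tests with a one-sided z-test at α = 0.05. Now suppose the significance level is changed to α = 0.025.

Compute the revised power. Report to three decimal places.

Power ≈ 0.694

δ = d·√n = 0.39 × √40 = 2.4666 (unchanged). New critical value: z_{0.025} = 1.960.
Revised power = Φ(δ − 1.960) = Φ(0.507) = 0.6938.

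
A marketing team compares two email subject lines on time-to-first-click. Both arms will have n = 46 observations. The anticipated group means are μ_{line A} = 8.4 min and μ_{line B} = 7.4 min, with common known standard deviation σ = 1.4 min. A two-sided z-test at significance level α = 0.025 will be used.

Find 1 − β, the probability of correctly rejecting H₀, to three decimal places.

Standardized effect: d = |μ_{line A} − μ_{line B}| / σ = |8.4 − 7.4| / 1.4 = 0.7143
Noncentrality parameter: δ = d·√(n/2) = 0.7143 × √(46/2) = 3.4256
Critical value for a two-sided test at α = 0.025: z_{α/2} = 2.241.
Power = Φ(δ − 2.241) + Φ(−δ − 2.241) = Φ(1.184) + Φ(-5.667) = 0.8818 + 0.0000 = 0.8818.

Power ≈ 0.882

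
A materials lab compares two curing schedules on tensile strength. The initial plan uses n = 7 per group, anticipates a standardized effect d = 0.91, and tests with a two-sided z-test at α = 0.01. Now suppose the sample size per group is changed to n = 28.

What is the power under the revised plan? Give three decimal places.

Power ≈ 0.796

With n = 28 per group: δ = d·√(n/2) = 0.91 × √(28/2) = 3.4049. Critical value z_{0.005} = 2.576.
Revised power = Φ(δ − 2.576) + Φ(−δ − 2.576) = Φ(0.829) + Φ(-5.981) = 0.7965 + 0.0000 = 0.7965.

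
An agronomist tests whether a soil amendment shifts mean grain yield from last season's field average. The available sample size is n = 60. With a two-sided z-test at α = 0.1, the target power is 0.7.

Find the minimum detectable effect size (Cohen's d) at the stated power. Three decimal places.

Need Φ(δ − 1.645) = 0.7, so δ = 1.645 + 0.524 = 2.169.
(The second rejection-region term Φ(−δ − z_{α/2}) is negligible and dropped.)
δ = d·√n ⇒ d = δ/√n = 2.169/√60 = 0.2800.

d ≈ 0.280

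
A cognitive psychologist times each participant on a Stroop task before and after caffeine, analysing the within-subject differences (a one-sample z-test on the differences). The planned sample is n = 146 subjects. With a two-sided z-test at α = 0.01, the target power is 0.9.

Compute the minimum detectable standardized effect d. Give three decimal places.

d ≈ 0.319

Need Φ(δ − 2.576) = 0.9, so δ = 2.576 + 1.282 = 3.857.
(The second rejection-region term Φ(−δ − z_{α/2}) is negligible and dropped.)
δ = d·√n ⇒ d = δ/√n = 3.857/√146 = 0.3192.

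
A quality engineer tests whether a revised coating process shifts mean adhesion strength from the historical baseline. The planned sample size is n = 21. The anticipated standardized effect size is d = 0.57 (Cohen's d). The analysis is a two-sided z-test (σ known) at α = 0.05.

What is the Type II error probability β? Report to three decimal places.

β ≈ 0.257

Noncentrality parameter: δ = d·√n = 0.57 × √21 = 2.6121
Critical value for a two-sided test at α = 0.05: z_{α/2} = 1.960.
Power = Φ(δ − 1.960) + Φ(−δ − 1.960) = Φ(0.652) + Φ(-4.572) = 0.7428 + 0.0000 = 0.7428.
Type II error: β = 1 − power = 1 − 0.7428 = 0.2572.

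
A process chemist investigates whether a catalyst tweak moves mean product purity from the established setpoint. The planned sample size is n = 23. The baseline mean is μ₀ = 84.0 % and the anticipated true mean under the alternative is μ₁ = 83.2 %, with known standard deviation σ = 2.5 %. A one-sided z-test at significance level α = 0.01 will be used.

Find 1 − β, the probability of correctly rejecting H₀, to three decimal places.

Power ≈ 0.214

Standardized effect: d = |μ₁ − μ₀| / σ = |83.2 − 84.0| / 2.5 = 0.3200
Noncentrality parameter: δ = d·√n = 0.3200 × √23 = 1.5347
Critical value for a one-sided test at α = 0.01: z_α = 2.326.
Power = Φ(δ − 2.326) = Φ(-0.792) = 0.2143.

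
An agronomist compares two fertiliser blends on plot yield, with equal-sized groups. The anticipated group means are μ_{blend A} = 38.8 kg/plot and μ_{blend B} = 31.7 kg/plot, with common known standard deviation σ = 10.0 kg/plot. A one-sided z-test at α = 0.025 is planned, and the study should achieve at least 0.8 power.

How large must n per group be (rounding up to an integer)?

n = 32 per group

Standardized effect: d = |μ_{blend A} − μ_{blend B}| / σ = |38.8 − 31.7| / 10.0 = 0.7100
For power 0.8 need Φ(δ − z_{0.025}) = 0.8, so δ = z_{0.025} + z_{0.20} = 1.960 + 0.842 = 2.802.
δ = d·√(n/2) ⇒ n = 2(δ/d)² = 2 × (2.802 / 0.7100)² = 31.14.
Round up to the next whole unit.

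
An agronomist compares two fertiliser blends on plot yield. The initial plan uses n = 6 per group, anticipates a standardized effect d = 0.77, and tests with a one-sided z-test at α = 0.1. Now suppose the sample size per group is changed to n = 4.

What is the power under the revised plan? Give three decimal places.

With n = 4 per group: δ = d·√(n/2) = 0.77 × √(4/2) = 1.0889. Critical value z_{0.1} = 1.282.
Revised power = P(Z > 1.282 − δ) = Φ(-0.193) = 0.4236.

Power ≈ 0.424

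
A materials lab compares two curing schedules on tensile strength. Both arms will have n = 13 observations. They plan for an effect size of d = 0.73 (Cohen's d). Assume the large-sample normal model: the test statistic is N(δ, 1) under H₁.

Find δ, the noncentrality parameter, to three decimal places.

The noncentrality parameter scales effect size by the design's sample-size factor: δ = d·√(n/2) = 0.73 × √(13/2) = 1.8611

δ ≈ 1.861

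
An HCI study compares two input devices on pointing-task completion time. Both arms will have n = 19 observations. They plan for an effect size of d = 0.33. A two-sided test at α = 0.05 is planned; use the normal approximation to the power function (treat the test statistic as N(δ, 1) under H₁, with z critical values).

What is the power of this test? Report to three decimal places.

Power ≈ 0.174

Noncentrality parameter: δ = d·√(n/2) = 0.33 × √(19/2) = 1.0171
Two-sided α = 0.05 → critical value z_{0.025} = 1.960.
Power = Φ(δ − 1.960) + Φ(−δ − 1.960) = Φ(-0.943) + Φ(-2.977) = 0.1729 + 0.0015 = 0.1743.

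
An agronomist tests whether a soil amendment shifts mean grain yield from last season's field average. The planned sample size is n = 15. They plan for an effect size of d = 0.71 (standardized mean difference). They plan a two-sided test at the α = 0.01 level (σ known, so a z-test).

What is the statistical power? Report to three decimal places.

Noncentrality parameter: λ = d·√n = 0.71 × √15 = 2.7498
Two-sided α = 0.01 → critical value z_{0.005} = 2.576.
Power = Φ(λ − 2.576) + Φ(−λ − 2.576) = Φ(0.174) + Φ(-5.326) = 0.5691 + 0.0000 = 0.5691.

Power ≈ 0.569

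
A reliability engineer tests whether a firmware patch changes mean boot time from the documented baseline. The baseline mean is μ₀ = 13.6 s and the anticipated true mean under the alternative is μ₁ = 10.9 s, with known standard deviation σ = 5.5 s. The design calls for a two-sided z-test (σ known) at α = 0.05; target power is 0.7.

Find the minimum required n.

Standardized effect: d = |μ₁ − μ₀| / σ = |10.9 − 13.6| / 5.5 = 0.4909
For power 0.7 need Φ(δ − z_{0.025}) = 0.7, so δ = z_{0.025} + z_{0.30} = 1.960 + 0.524 = 2.484.
(Ignoring the negligible lower-tail rejection probability gives the usual closed-form inversion.)
δ = d·√n ⇒ n = (δ/d)² = (2.484 / 0.4909)² = 25.61.
Round up to the next whole unit.

n = 26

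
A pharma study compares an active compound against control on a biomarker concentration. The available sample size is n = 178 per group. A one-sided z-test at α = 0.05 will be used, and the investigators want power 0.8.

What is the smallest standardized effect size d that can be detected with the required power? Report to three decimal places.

d ≈ 0.264

Required noncentrality: δ = z_{0.05} + z_{0.20} = 1.645 + 0.842 = 2.486.
δ = d·√(n/2) ⇒ d = δ/√(n/2) = 2.486/√(178/2) = 0.2636.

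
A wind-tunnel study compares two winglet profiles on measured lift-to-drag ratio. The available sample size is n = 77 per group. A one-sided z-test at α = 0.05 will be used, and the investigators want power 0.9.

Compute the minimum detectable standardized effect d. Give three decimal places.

d ≈ 0.472

Required noncentrality: δ = z_{0.05} + z_{0.10} = 1.645 + 1.282 = 2.926.
δ = d·√(n/2) ⇒ d = δ/√(n/2) = 2.926/√(77/2) = 0.4716.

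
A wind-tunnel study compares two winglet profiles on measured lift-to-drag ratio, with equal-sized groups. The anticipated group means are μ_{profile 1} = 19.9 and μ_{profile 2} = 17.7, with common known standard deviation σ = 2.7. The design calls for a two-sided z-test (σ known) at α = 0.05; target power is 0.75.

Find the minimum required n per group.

Standardized effect: d = |μ_{profile 1} − μ_{profile 2}| / σ = |19.9 − 17.7| / 2.7 = 0.8148
Set Φ(δ − 1.960) = 0.75; then δ − 1.960 = Φ⁻¹(0.75) = 0.674, giving δ = 2.634.
(The Φ(−δ − z_{α/2}) term is vanishingly small for δ > 0 and is dropped in the standard sample-size formula.)
δ = d·√(n/2) ⇒ n = 2(δ/d)² = 2 × (2.634 / 0.8148)² = 20.91.
Round up to the next whole unit.

n = 21 per group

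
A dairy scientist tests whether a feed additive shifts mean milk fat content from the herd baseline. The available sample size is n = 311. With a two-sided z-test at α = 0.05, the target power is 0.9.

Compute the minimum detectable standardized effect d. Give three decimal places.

d ≈ 0.184

Need Φ(δ − 1.960) = 0.9, so δ = 1.960 + 1.282 = 3.242.
(The second rejection-region term Φ(−δ − z_{α/2}) is negligible and dropped.)
δ = d·√n ⇒ d = δ/√n = 3.242/√311 = 0.1838.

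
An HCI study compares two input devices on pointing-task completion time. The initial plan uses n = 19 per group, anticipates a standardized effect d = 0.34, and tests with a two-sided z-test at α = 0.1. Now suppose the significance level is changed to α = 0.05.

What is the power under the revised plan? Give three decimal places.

Power ≈ 0.182

δ = d·√(n/2) = 0.34 × √(19/2) = 1.0480 (unchanged). New critical value: z_{0.025} = 1.960.
Revised power = Φ(δ − 1.960) + Φ(−δ − 1.960) = Φ(-0.912) + Φ(-3.008) = 0.1809 + 0.0013 = 0.1822.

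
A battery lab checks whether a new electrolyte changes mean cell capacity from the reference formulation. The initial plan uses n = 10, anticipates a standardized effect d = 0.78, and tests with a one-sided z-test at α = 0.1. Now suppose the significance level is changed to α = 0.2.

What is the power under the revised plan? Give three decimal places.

Power ≈ 0.948

δ = d·√n = 0.78 × √10 = 2.4666 (unchanged). New critical value: z_{0.2} = 0.842.
Revised power = Φ(δ − 0.842) = Φ(1.625) = 0.9479.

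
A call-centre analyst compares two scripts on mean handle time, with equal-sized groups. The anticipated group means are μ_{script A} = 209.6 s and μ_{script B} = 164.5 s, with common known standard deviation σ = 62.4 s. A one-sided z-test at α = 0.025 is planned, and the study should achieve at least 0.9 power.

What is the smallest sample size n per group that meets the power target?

Standardized effect: d = |μ_{script A} − μ_{script B}| / σ = |209.6 − 164.5| / 62.4 = 0.7228
For power 0.9 need Φ(δ − z_{0.025}) = 0.9, so δ = z_{0.025} + z_{0.10} = 1.960 + 1.282 = 3.242.
δ = d·√(n/2) ⇒ n = 2(δ/d)² = 2 × (3.242 / 0.7228)² = 40.23.
Round up to the next whole unit.

n = 41 per group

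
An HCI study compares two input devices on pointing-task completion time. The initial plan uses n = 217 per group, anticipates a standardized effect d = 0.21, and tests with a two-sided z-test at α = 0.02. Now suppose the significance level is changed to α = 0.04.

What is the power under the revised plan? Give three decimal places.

Power ≈ 0.553

δ = d·√(n/2) = 0.21 × √(217/2) = 2.1874 (unchanged). New critical value: z_{0.02} = 2.054.
Revised power = Φ(δ − 2.054) + Φ(−δ − 2.054) = Φ(0.134) + Φ(-4.241) = 0.5532 + 0.0000 = 0.5532.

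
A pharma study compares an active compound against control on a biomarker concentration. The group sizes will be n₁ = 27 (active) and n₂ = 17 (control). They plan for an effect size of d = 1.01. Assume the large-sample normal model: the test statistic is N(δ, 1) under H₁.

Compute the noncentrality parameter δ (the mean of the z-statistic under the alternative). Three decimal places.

δ ≈ 3.262

δ = d / √(1/n₁ + 1/n₂) = 1.01 / √(1/27 + 1/17) = 3.2621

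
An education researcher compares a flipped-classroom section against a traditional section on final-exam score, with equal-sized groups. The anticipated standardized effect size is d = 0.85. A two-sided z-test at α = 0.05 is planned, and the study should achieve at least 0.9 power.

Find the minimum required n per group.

For power 0.9 need Φ(δ − z_{0.025}) = 0.9, so δ = z_{0.025} + z_{0.10} = 1.960 + 1.282 = 3.242.
(Ignoring the negligible lower-tail rejection probability gives the usual closed-form inversion.)
δ = d·√(n/2) ⇒ n = 2(δ/d)² = 2 × (3.242 / 0.85)² = 29.09.
Rounding up, n = 30 per group.

n = 30 per group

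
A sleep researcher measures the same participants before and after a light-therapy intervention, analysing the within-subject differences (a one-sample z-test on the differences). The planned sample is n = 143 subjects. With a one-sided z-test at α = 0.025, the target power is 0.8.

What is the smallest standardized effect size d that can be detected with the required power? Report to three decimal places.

d ≈ 0.234

Required noncentrality: δ = z_{0.025} + z_{0.20} = 1.960 + 0.842 = 2.802.
δ = d·√n ⇒ d = δ/√n = 2.802/√143 = 0.2343.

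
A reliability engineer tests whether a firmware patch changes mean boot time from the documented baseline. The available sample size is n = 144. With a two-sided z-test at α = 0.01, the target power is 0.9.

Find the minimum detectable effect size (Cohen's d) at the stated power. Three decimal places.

Required noncentrality: δ = z_{0.005} + z_{0.10} = 2.576 + 1.282 = 3.857.
(The second rejection-region term Φ(−δ − z_{α/2}) is negligible and dropped.)
δ = d·√n ⇒ d = δ/√n = 3.857/√144 = 0.3214.

d ≈ 0.321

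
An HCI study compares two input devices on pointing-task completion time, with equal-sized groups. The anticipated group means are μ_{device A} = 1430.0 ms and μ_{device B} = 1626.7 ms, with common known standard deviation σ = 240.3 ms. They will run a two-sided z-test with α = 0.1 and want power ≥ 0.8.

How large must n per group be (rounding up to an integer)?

n = 19 per group

Standardized effect: d = |μ_{device A} − μ_{device B}| / σ = |1430.0 − 1626.7| / 240.3 = 0.8186
Set Φ(δ − 1.645) = 0.8; then δ − 1.645 = Φ⁻¹(0.8) = 0.842, giving δ = 2.486.
(Ignoring the negligible lower-tail rejection probability gives the usual closed-form inversion.)
δ = d·√(n/2) ⇒ n = 2(δ/d)² = 2 × (2.486 / 0.8186)² = 18.45.
Rounding up, n = 19 per group.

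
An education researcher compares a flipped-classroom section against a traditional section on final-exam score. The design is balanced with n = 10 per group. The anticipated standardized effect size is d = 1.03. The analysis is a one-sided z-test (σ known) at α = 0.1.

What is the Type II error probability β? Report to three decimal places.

β ≈ 0.153

Noncentrality parameter: λ = d·√(n/2) = 1.03 × √(10/2) = 2.3032
One-sided α = 0.1 → critical value z_{0.1} = 1.282.
Power = Φ(λ − 1.282) = Φ(1.022) = 0.8465.
Type II error: β = 1 − power = 1 − 0.8465 = 0.1535.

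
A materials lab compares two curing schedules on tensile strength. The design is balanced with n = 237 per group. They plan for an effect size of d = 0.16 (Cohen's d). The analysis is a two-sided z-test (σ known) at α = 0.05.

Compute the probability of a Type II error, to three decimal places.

β ≈ 0.586

Noncentrality parameter: δ = d·√(n/2) = 0.16 × √(237/2) = 1.7417
Critical value for a two-sided test at α = 0.05: z_{α/2} = 1.960.
Power = Φ(δ − 1.960) + Φ(−δ − 1.960) = Φ(-0.218) + Φ(-3.702) = 0.4136 + 0.0001 = 0.4137.
Type II error: β = 1 − power = 1 − 0.4137 = 0.5863.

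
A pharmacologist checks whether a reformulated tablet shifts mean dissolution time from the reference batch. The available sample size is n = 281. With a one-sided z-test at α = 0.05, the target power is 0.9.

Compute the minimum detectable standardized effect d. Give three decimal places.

d ≈ 0.175

Need Φ(δ − 1.645) = 0.9, so δ = 1.645 + 1.282 = 2.926.
δ = d·√n ⇒ d = δ/√n = 2.926/√281 = 0.1746.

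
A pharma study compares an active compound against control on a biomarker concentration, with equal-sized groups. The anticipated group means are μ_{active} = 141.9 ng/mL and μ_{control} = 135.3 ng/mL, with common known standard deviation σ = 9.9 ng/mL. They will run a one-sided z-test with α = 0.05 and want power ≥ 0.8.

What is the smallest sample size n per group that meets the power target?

n = 28 per group

Standardized effect: d = |μ_{active} − μ_{control}| / σ = |141.9 − 135.3| / 9.9 = 0.6667
For power 0.8 need Φ(δ − z_{0.05}) = 0.8, so δ = z_{0.05} + z_{0.20} = 1.645 + 0.842 = 2.486.
δ = d·√(n/2) ⇒ n = 2(δ/d)² = 2 × (2.486 / 0.6667)² = 27.82.
Round up to the next whole unit.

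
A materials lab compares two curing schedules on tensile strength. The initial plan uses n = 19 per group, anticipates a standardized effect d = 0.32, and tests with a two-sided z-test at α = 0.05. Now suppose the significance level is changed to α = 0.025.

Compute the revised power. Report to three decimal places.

δ = d·√(n/2) = 0.32 × √(19/2) = 0.9863 (unchanged). New critical value: z_{0.0125} = 2.241.
Revised power = Φ(δ − 2.241) + Φ(−δ − 2.241) = Φ(-1.255) + Φ(-3.228) = 0.1047 + 0.0006 = 0.1053.

Power ≈ 0.105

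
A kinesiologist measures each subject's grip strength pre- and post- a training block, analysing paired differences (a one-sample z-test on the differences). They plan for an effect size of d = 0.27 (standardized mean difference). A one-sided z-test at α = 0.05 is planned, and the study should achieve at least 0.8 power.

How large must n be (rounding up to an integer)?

Set Φ(δ − 1.645) = 0.8; then δ − 1.645 = Φ⁻¹(0.8) = 0.842, giving δ = 2.486.
δ = d·√n ⇒ n = (δ/d)² = (2.486 / 0.27)² = 84.81.
Round up to the next whole unit.

n = 85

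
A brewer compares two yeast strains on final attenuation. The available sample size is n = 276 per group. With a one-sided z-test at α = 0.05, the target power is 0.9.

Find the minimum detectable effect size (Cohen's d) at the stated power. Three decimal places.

Required noncentrality: δ = z_{0.05} + z_{0.10} = 1.645 + 1.282 = 2.926.
δ = d·√(n/2) ⇒ d = δ/√(n/2) = 2.926/√(276/2) = 0.2491.

d ≈ 0.249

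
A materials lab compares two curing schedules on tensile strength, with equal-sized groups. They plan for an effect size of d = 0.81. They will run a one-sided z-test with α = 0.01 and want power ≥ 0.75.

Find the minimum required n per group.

For power 0.75 need Φ(δ − z_{0.01}) = 0.75, so δ = z_{0.01} + z_{0.25} = 2.326 + 0.674 = 3.001.
δ = d·√(n/2) ⇒ n = 2(δ/d)² = 2 × (3.001 / 0.81)² = 27.45.
Rounding up, n = 28 per group.

n = 28 per group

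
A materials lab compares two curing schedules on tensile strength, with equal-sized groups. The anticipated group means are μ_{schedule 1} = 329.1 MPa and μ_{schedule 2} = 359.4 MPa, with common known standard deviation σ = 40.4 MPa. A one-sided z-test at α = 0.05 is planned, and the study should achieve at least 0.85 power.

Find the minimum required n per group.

Standardized effect: d = |μ_{schedule 1} − μ_{schedule 2}| / σ = |329.1 − 359.4| / 40.4 = 0.7500
For power 0.85 need Φ(δ − z_{0.05}) = 0.85, so δ = z_{0.05} + z_{0.15} = 1.645 + 1.036 = 2.681.
δ = d·√(n/2) ⇒ n = 2(δ/d)² = 2 × (2.681 / 0.7500)² = 25.56.
Round up to the next whole unit.

n = 26 per group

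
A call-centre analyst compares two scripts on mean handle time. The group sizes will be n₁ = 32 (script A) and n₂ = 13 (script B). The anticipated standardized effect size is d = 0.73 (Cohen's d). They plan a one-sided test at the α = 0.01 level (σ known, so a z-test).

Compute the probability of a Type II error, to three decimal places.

Noncentrality parameter: δ = d / √(1/n₁ + 1/n₂) = 0.73 / √(1/32 + 1/13) = 2.2195
Critical value for a one-sided test at α = 0.01: z_α = 2.326.
Power = P(Z > 2.326 − δ) = Φ(-0.107) = 0.4575.
Type II error: β = 1 − power = 1 − 0.4575 = 0.5425.

β ≈ 0.543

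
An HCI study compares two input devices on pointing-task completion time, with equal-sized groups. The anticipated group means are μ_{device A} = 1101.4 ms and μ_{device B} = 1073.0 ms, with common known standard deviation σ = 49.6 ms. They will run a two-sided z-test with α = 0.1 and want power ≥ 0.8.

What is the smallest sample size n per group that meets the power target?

n = 38 per group

Standardized effect: d = |μ_{device A} − μ_{device B}| / σ = |1101.4 − 1073.0| / 49.6 = 0.5726
For power 0.8 need Φ(δ − z_{0.05}) = 0.8, so δ = z_{0.05} + z_{0.20} = 1.645 + 0.842 = 2.486.
(The Φ(−δ − z_{α/2}) term is vanishingly small for δ > 0 and is dropped in the standard sample-size formula.)
δ = d·√(n/2) ⇒ n = 2(δ/d)² = 2 × (2.486 / 0.5726)² = 37.72.
Round up to the next whole unit.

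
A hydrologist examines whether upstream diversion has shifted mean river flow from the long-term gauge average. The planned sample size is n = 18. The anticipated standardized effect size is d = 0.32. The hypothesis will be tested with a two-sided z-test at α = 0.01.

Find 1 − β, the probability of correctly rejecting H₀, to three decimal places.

Power ≈ 0.112

Noncentrality parameter: δ = d·√n = 0.32 × √18 = 1.3576
Critical value for a two-sided test at α = 0.01: z_{α/2} = 2.576.
Power = Φ(δ − 2.576) + Φ(−δ − 2.576) = Φ(-1.218) + Φ(-3.933) = 0.1116 + 0.0000 = 0.1116.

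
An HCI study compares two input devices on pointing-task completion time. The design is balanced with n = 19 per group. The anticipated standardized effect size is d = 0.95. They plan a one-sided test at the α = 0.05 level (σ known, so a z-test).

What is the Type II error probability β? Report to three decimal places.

β ≈ 0.100

Noncentrality parameter: δ = d·√(n/2) = 0.95 × √(19/2) = 2.9281
One-sided α = 0.05 → critical value z_{0.05} = 1.645.
Power = P(Z > 1.645 − δ) = Φ(1.283) = 0.9003.
Type II error: β = 1 − power = 1 − 0.9003 = 0.0997.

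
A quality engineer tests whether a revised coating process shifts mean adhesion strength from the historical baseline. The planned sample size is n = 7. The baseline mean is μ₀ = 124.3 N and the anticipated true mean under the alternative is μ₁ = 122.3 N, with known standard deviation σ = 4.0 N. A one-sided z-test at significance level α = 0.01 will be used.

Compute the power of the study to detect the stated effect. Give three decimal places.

Power ≈ 0.158

Standardized effect: d = |μ₁ − μ₀| / σ = |122.3 − 124.3| / 4.0 = 0.5000
Noncentrality parameter: δ = d·√n = 0.5000 × √7 = 1.3229
Critical value for a one-sided test at α = 0.01: z_α = 2.326.
Power = P(Z > 2.326 − δ) = Φ(-1.003) = 0.1578.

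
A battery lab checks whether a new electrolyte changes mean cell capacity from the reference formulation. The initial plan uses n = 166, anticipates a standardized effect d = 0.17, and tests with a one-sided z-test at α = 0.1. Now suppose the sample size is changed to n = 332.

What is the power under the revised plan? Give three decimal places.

Power ≈ 0.965

With n = 332: δ = d·√n = 0.17 × √332 = 3.0975. Critical value z_{0.1} = 1.282.
Revised power = Φ(δ − 1.282) = Φ(1.816) = 0.9653.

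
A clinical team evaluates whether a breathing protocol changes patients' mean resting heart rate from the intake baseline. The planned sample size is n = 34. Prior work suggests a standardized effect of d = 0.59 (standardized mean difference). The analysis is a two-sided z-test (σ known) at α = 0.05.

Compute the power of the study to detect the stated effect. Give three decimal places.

Noncentrality parameter: λ = d·√n = 0.59 × √34 = 3.4403
Critical value for a two-sided test at α = 0.05: z_{α/2} = 1.960.
Power = Φ(λ − 1.960) + Φ(−λ − 1.960) = Φ(1.480) + Φ(-5.400) = 0.9306 + 0.0000 = 0.9306.

Power ≈ 0.931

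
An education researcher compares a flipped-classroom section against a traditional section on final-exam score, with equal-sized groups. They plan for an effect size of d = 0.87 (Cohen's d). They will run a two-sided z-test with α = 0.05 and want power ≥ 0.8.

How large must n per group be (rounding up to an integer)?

For power 0.8 need Φ(δ − z_{0.025}) = 0.8, so δ = z_{0.025} + z_{0.20} = 1.960 + 0.842 = 2.802.
(The Φ(−δ − z_{α/2}) term is vanishingly small for δ > 0 and is dropped in the standard sample-size formula.)
δ = d·√(n/2) ⇒ n = 2(δ/d)² = 2 × (2.802 / 0.87)² = 20.74.
Rounding up, n = 21 per group.

n = 21 per group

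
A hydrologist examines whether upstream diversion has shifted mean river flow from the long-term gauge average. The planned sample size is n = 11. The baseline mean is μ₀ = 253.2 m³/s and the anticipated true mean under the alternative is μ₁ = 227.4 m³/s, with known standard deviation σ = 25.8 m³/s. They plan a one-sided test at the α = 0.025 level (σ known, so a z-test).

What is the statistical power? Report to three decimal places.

Power ≈ 0.913

Standardized effect: d = |μ₁ − μ₀| / σ = |227.4 − 253.2| / 25.8 = 1.0000
Noncentrality parameter: δ = d·√n = 1.0000 × √11 = 3.3166
One-sided α = 0.025 → critical value z_{0.025} = 1.960.
Power = Φ(δ − 1.960) = Φ(1.357) = 0.9126.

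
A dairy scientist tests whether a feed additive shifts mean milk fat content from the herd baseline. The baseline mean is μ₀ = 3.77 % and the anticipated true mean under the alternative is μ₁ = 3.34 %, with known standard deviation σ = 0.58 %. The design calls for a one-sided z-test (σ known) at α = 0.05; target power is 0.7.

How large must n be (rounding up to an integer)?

Standardized effect: d = |μ₁ − μ₀| / σ = |3.34 − 3.77| / 0.58 = 0.7414
Set Φ(δ − 1.645) = 0.7; then δ − 1.645 = Φ⁻¹(0.7) = 0.524, giving δ = 2.169.
δ = d·√n ⇒ n = (δ/d)² = (2.169 / 0.7414)² = 8.56.
Rounding up, n = 9.

n = 9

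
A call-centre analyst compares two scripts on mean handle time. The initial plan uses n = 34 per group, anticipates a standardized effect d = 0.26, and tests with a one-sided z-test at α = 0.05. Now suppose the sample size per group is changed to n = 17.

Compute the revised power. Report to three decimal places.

With n = 17 per group: δ = d·√(n/2) = 0.26 × √(17/2) = 0.7580. Critical value z_{0.05} = 1.645.
Revised power = Φ(δ − 1.645) = Φ(-0.887) = 0.1876.

Power ≈ 0.188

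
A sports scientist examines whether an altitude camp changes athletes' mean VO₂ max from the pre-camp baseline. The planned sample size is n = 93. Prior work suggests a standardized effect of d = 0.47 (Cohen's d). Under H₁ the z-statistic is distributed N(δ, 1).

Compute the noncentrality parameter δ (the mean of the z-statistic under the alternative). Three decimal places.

δ ≈ 4.533

The noncentrality parameter scales effect size by the design's sample-size factor: δ = d·√n = 0.47 × √93 = 4.5325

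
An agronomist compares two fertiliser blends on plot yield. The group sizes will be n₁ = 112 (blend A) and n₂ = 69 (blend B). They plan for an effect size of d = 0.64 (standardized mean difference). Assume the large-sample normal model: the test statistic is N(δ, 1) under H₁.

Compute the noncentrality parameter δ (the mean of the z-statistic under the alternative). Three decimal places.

δ = d / √(1/n₁ + 1/n₂) = 0.64 / √(1/112 + 1/69) = 4.1819

δ ≈ 4.182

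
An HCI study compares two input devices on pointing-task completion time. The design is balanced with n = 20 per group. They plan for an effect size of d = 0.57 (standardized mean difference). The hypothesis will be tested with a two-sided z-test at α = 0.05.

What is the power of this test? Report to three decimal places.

Power ≈ 0.438

Noncentrality parameter: δ = d·√(n/2) = 0.57 × √(20/2) = 1.8025
Two-sided α = 0.05 → critical value z_{0.025} = 1.960.
Power = Φ(δ − 1.960) + Φ(−δ − 1.960) = Φ(-0.157) + Φ(-3.762) = 0.4374 + 0.0001 = 0.4375.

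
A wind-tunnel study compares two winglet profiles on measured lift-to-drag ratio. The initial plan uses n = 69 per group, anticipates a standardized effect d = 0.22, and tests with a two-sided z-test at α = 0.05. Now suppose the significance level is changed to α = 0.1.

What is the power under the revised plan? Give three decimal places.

δ = d·√(n/2) = 0.22 × √(69/2) = 1.2922 (unchanged). New critical value: z_{0.05} = 1.645.
Revised power = Φ(δ − 1.645) + Φ(−δ − 1.645) = Φ(-0.353) + Φ(-2.937) = 0.3622 + 0.0017 = 0.3638.

Power ≈ 0.364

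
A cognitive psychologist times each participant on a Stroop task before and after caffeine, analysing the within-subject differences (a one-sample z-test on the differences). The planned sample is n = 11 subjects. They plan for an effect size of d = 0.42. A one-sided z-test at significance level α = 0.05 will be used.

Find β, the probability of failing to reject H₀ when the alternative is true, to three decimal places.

Noncentrality parameter: λ = d·√n = 0.42 × √11 = 1.3930
One-sided α = 0.05 → critical value z_{0.05} = 1.645.
Power = Φ(λ − 1.645) = Φ(-0.252) = 0.4006.
Type II error: β = 1 − power = 1 − 0.4006 = 0.5994.

β ≈ 0.599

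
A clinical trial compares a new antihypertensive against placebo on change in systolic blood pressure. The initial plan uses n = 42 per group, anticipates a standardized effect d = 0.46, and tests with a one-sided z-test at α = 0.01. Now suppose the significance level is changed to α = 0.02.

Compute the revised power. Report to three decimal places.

Power ≈ 0.522

δ = d·√(n/2) = 0.46 × √(42/2) = 2.1080 (unchanged). New critical value: z_{0.02} = 2.054.
Revised power = P(Z > 2.054 − δ) = Φ(0.054) = 0.5216.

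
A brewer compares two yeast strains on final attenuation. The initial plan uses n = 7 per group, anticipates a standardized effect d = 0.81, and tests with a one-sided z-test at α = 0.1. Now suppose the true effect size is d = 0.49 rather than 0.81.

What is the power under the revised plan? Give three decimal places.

With d = 0.49: δ = d·√(n/2) = 0.49 × √(7/2) = 0.9167. Critical value z_{0.1} = 1.282.
Revised power = Φ(δ − 1.282) = Φ(-0.365) = 0.3576.

Power ≈ 0.358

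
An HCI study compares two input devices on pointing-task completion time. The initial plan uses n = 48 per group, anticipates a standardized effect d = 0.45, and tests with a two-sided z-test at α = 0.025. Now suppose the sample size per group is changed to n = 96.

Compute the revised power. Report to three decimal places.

With n = 96 per group: δ = d·√(n/2) = 0.45 × √(96/2) = 3.1177. Critical value z_{0.0125} = 2.241.
Revised power = Φ(δ − 2.241) + Φ(−δ − 2.241) = Φ(0.876) + Φ(-5.359) = 0.8096 + 0.0000 = 0.8096.

Power ≈ 0.810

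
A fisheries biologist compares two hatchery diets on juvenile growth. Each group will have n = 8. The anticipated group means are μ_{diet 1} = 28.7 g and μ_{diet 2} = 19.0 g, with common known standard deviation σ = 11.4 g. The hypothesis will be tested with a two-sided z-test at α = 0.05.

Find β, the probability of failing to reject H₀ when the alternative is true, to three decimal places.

Standardized effect: d = |μ_{diet 1} − μ_{diet 2}| / σ = |28.7 − 19.0| / 11.4 = 0.8509
Noncentrality parameter: δ = d·√(n/2) = 0.8509 × √(8/2) = 1.7018
Critical value for a two-sided test at α = 0.05: z_{α/2} = 1.960.
Power = Φ(δ − 1.960) + Φ(−δ − 1.960) = Φ(-0.258) + Φ(-3.662) = 0.3981 + 0.0001 = 0.3982.
Type II error: β = 1 − power = 1 − 0.3982 = 0.6018.

β ≈ 0.602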